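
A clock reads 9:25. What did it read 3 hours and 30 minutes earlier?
Starting time: 9:25 = 565 total minutes past 12:00
Subtracting: 3 hours and 30 minutes = 210 minutes
565 - 210 = 355 minutes
= 5 hours and 55 minutes past 12:00 = 5:55

Final answer: 5:55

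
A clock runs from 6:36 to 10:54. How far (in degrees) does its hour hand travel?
The hour hand moves 0.5 degrees per minute.
Time elapsed: 10:54 - 6:36 = 258 minutes
Angular displacement: 258 x 0.5 = 129 degrees

Final answer: 129 degrees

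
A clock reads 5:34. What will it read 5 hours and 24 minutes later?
Starting time: 5:34
Adding 24 minutes to 34 minutes: 34 + 24 = 58 minutes
Adding 5 hours: 5 + 5 = 10
Final time: 10:58

Final answer: 10:58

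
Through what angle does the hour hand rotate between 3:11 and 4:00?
The hour hand moves 0.5 degrees per minute.
Time elapsed: 4:00 - 3:11 = 49 minutes
Angular displacement: 49 x 0.5 = 24.5 degrees

Final answer: 24.5 degrees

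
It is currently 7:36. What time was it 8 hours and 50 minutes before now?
Starting time: 7:36 = 456 total minutes past 12:00
Subtracting: 8 hours and 50 minutes = 530 minutes
456 - 530 = -74 (negative, add 12 hours = 720) = 646 minutes
= 10 hours and 46 minutes past 12:00 = 10:46

Final answer: 10:46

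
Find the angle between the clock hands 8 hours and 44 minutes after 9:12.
First find the time 8 hours and 44 minutes after 9:12.
Total minutes: 9 x 60 + 12 + 8 x 60 + 44 = 1076.
1076 mod 720 = 356 minutes = 5:56.
Now compute the angle at 5:56:
Hour hand: 5 x 30 + 56 x 0.5 = 178 degrees
Minute hand: 56 x 6 = 336 degrees
Difference: |178 - 336| = 158 degrees
The angle is 158 degrees

Final answer: 158 degrees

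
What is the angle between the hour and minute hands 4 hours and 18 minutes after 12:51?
First find the time 4 hours and 18 minutes after 12:51.
Total minutes: 12 x 60 + 51 + 4 x 60 + 18 = 1029.
1029 mod 720 = 309 minutes = 5:09.
Now compute the angle at 5:09:
Hour hand: 5 x 30 + 9 x 0.5 = 154.5 degrees
Minute hand: 9 x 6 = 54 degrees
Difference: |154.5 - 54| = 100.5 degrees
The angle is 100.5 degrees

Final answer: 100.5 degrees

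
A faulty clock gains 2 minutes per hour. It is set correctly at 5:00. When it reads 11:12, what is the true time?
For every 60 true minutes, the faulty clock advances 62 minutes, so 1 faulty-clock minute corresponds to 60/62 true minutes.
From 5:00 to 11:12 on the faulty dial is 372 minutes.
True elapsed: 372 x 60/62 = 360 minutes = 6 hours.
True time: 5:00 + 6 hours = 11:00.

Final answer: 11:00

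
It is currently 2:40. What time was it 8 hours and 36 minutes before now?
Starting time: 2:40 = 160 total minutes past 12:00
Subtracting: 8 hours and 36 minutes = 516 minutes
160 - 516 = -356 (negative, add 12 hours = 720) = 364 minutes
= 6 hours and 4 minutes past 12:00 = 6:04

Final answer: 6:04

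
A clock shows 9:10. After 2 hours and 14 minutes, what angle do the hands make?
First find the time 2 hours and 14 minutes after 9:10.
Total minutes: 9 x 60 + 10 + 2 x 60 + 14 = 684.
684 mod 720 = 684 minutes = 11:24.
Now compute the angle at 11:24:
Hour hand: 11 x 30 + 24 x 0.5 = 342 degrees
Minute hand: 24 x 6 = 144 degrees
Difference: |342 - 144| = 198 degrees
Smaller angle: 360 - 198 = 162 degrees

Final answer: 162 degrees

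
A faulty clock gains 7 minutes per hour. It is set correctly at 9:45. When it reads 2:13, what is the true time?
For every 60 true minutes, the faulty clock advances 67 minutes, so 1 faulty-clock minute corresponds to 60/67 true minutes.
From 9:45 to 2:13 on the faulty dial is 268 minutes.
True elapsed: 268 x 60/67 = 240 minutes = 4 hours.
True time: 9:45 + 4 hours = 1:45.

Final answer: 1:45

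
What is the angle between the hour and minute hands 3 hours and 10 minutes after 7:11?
First find the time 3 hours and 10 minutes after 7:11.
Total minutes: 7 x 60 + 11 + 3 x 60 + 10 = 621.
621 mod 720 = 621 minutes = 10:21.
Now compute the angle at 10:21:
Hour hand: 10 x 30 + 21 x 0.5 = 310.5 degrees
Minute hand: 21 x 6 = 126 degrees
Difference: |310.5 - 126| = 184.5 degrees
Smaller angle: 360 - 184.5 = 175.5 degrees

Final answer: 175.5 degrees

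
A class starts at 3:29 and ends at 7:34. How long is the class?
From 3:29 to 7:34:
(7 x 60 + 34) - (3 x 60 + 29) = 454 - 209 = 245 minutes
= 4 hours and 5 minutes

Final answer: 4 hours and 5 minutes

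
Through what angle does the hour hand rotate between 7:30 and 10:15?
The hour hand moves 0.5 degrees per minute.
Time elapsed: 10:15 - 7:30 = 165 minutes
Angular displacement: 165 x 0.5 = 82.5 degrees

Final answer: 82.5 degrees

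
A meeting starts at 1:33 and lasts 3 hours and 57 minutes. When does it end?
Starting time: 1:33
Adding 57 minutes to 33 minutes: 33 + 57 = 90 minutes = 1 hour and 30 minutes
Adding 3 hours: 1 + 3 + 1 (carry) = 5
Final time: 5:30

Final answer: 5:30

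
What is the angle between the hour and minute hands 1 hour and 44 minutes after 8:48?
First find the time 1 hour and 44 minutes after 8:48.
Total minutes: 8 x 60 + 48 + 1 x 60 + 44 = 632.
632 mod 720 = 632 minutes = 10:32.
Now compute the angle at 10:32:
Hour hand: 10 x 30 + 32 x 0.5 = 316 degrees
Minute hand: 32 x 6 = 192 degrees
Difference: |316 - 192| = 124 degrees
The angle is 124 degrees

Final answer: 124 degrees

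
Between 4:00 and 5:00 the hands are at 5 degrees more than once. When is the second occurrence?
At t minutes past 4:00, the hour hand is at 30 x 4 + 0.5t degrees and the minute hand is at 6t degrees.
The smaller angle between them is 5 degrees when |30H - 5.5t| = 5 or |30H - 5.5t| = 355.
With H = 4, solve 30 x 4 - 5.5t = +/- target for each target:
  t = (30 x 4 - 5) / 5.5 = 20.91
  t = (30 x 4 + 5) / 5.5 = 22.73
  t = (30 x 4 - 355) / 5.5 = -42.73 (outside (0, 60))
  t = (30 x 4 + 355) / 5.5 = 86.36 (outside (0, 60))
Valid solutions in (0, 60): {20.91, 22.73} minutes.
The second occurrence is t = 22.73 minutes.
The hands form a 5-degree angle at 22.73 minutes past 4:00.

Final answer: 22.73 minutes past 4:00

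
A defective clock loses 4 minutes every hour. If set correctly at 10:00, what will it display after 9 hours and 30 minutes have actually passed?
For every 60 true minutes, the faulty clock advances 60 - 4 = 56 minutes.
True elapsed: 9 hours and 30 minutes = 570 minutes.
Faulty clock advances: 570 x 56/60 = 532 minutes (drift: 38 minutes behind).
Shown time: 10:00 + 532 minutes = 6:52.

Final answer: 6:52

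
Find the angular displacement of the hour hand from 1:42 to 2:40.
The hour hand moves 0.5 degrees per minute.
Time elapsed: 2:40 - 1:42 = 58 minutes
Angular displacement: 58 x 0.5 = 29 degrees

Final answer: 29 degrees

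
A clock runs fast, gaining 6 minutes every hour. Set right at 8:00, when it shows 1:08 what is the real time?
For every 60 true minutes, the faulty clock advances 66 minutes, so 1 faulty-clock minute corresponds to 60/66 true minutes.
From 8:00 to 1:08 on the faulty dial is 308 minutes.
True elapsed: 308 x 60/66 = 280 minutes = 4 hours and 40 minutes.
True time: 8:00 + 4 hours and 40 minutes = 12:40.

Final answer: 12:40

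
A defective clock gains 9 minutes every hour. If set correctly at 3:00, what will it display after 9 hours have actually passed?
For every 60 true minutes, the faulty clock advances 60 + 9 = 69 minutes.
True elapsed: 9 hours = 540 minutes.
Faulty clock advances: 540 x 69/60 = 621 minutes (drift: 81 minutes ahead).
Shown time: 3:00 + 621 minutes = 1:21.

Final answer: 1:21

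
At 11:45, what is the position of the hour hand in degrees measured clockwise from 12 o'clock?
The hour hand moves 30 degrees per hour and 0.5 degrees per minute.
At 11:45: (11) x 30 + 45 x 0.5 = 330 + 22.5 = 352.5 degrees

Final answer: 352.5 degrees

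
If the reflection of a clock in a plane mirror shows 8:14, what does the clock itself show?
Reflection across the vertical (12-6) axis maps a hand at angle A degrees to (360 - A) degrees, which sends a reading of T minutes past 12:00 to (720 - T) minutes past 12:00.
Mirror reads 8:14 = 494 minutes past 12:00.
Actual time: (720 - 494) mod 720 = 226 minutes = 3:46.

Final answer: 3:46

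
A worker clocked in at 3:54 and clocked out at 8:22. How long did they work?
From 3:54 to 8:22:
(8 x 60 + 22) - (3 x 60 + 54) = 502 - 234 = 268 minutes
= 4 hours and 28 minutes

Final answer: 4 hours and 28 minutes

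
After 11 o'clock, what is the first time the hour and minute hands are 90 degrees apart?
At t minutes past 11:00, the hour hand is at 30 x 11 + 0.5t degrees and the minute hand is at 6t degrees.
The smaller angle between them is 90 degrees when |30H - 5.5t| = 90 or |30H - 5.5t| = 270.
With H = 11, solve 30 x 11 - 5.5t = +/- target for each target:
  t = (30 x 11 - 90) / 5.5 = 43.64
  t = (30 x 11 + 90) / 5.5 = 76.36 (outside (0, 60))
  t = (30 x 11 - 270) / 5.5 = 10.91
  t = (30 x 11 + 270) / 5.5 = 109.09 (outside (0, 60))
Valid solutions in (0, 60): {10.91, 43.64} minutes.
The first occurrence is t = 10.91 minutes.
The hands form a 90-degree angle at 10.91 minutes past 11:00.

Final answer: 10.91 minutes past 11:00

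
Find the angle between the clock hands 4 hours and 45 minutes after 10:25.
First find the time 4 hours and 45 minutes after 10:25.
Total minutes: 10 x 60 + 25 + 4 x 60 + 45 = 910.
910 mod 720 = 190 minutes = 3:10.
Now compute the angle at 3:10:
Hour hand: 3 x 30 + 10 x 0.5 = 95 degrees
Minute hand: 10 x 6 = 60 degrees
Difference: |95 - 60| = 35 degrees
The angle is 35 degrees

Final answer: 35 degrees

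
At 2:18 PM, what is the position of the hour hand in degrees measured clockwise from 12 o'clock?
The hour hand moves 30 degrees per hour and 0.5 degrees per minute.
At 2:18: (2) x 30 + 18 x 0.5 = 60 + 9 = 69 degrees

Final answer: 69 degrees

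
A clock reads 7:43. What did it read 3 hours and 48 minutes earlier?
Starting time: 7:43 = 463 total minutes past 12:00
Subtracting: 3 hours and 48 minutes = 228 minutes
463 - 228 = 235 minutes
= 3 hours and 55 minutes past 12:00 = 3:55

Final answer: 3:55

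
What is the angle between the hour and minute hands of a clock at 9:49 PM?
Hour hand position: 9 x 30 + 49 x 0.5 = 294.5 degrees
Minute hand position: 49 x 6 = 294 degrees
Difference: |294.5 - 294| = 0.5 degrees
The angle between the hands is 0.5 degrees

Final answer: 0.5 degrees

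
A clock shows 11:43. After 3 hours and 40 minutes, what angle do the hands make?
First find the time 3 hours and 40 minutes after 11:43.
Total minutes: 11 x 60 + 43 + 3 x 60 + 40 = 923.
923 mod 720 = 203 minutes = 3:23.
Now compute the angle at 3:23:
Hour hand: 3 x 30 + 23 x 0.5 = 101.5 degrees
Minute hand: 23 x 6 = 138 degrees
Difference: |101.5 - 138| = 36.5 degrees
The angle is 36.5 degrees

Final answer: 36.5 degrees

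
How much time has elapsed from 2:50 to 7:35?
From 2:50 to 7:35:
(7 x 60 + 35) - (2 x 60 + 50) = 455 - 170 = 285 minutes
= 4 hours and 45 minutes

Final answer: 4 hours and 45 minutes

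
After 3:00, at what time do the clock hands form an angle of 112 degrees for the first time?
At t minutes past 3:00, the hour hand is at 30 x 3 + 0.5t degrees and the minute hand is at 6t degrees.
The smaller angle between them is 112 degrees when |30H - 5.5t| = 112 or |30H - 5.5t| = 248.
With H = 3, solve 30 x 3 - 5.5t = +/- target for each target:
  t = (30 x 3 - 112) / 5.5 = -4 (outside (0, 60))
  t = (30 x 3 + 112) / 5.5 = 36.73
  t = (30 x 3 - 248) / 5.5 = -28.73 (outside (0, 60))
  t = (30 x 3 + 248) / 5.5 = 61.45 (outside (0, 60))
Valid solutions in (0, 60): {36.73} minutes.
The first occurrence is t = 36.73 minutes.
The hands form a 112-degree angle at 36.73 minutes past 3:00.

Final answer: 36.73 minutes past 3:00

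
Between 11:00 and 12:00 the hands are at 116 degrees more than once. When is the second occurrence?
At t minutes past 11:00, the hour hand is at 30 x 11 + 0.5t degrees and the minute hand is at 6t degrees.
The smaller angle between them is 116 degrees when |30H - 5.5t| = 116 or |30H - 5.5t| = 244.
With H = 11, solve 30 x 11 - 5.5t = +/- target for each target:
  t = (30 x 11 - 116) / 5.5 = 38.91
  t = (30 x 11 + 116) / 5.5 = 81.09 (outside (0, 60))
  t = (30 x 11 - 244) / 5.5 = 15.64
  t = (30 x 11 + 244) / 5.5 = 104.36 (outside (0, 60))
Valid solutions in (0, 60): {15.64, 38.91} minutes.
The second occurrence is t = 38.91 minutes.
The hands form a 116-degree angle at 38.91 minutes past 11:00.

Final answer: 38.91 minutes past 11:00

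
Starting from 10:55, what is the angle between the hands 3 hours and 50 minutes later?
First find the time 3 hours and 50 minutes after 10:55.
Total minutes: 10 x 60 + 55 + 3 x 60 + 50 = 885.
885 mod 720 = 165 minutes = 2:45.
Now compute the angle at 2:45:
Hour hand: 2 x 30 + 45 x 0.5 = 82.5 degrees
Minute hand: 45 x 6 = 270 degrees
Difference: |82.5 - 270| = 187.5 degrees
Smaller angle: 360 - 187.5 = 172.5 degrees

Final answer: 172.5 degrees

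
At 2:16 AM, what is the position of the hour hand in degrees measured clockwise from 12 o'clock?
The hour hand moves 30 degrees per hour and 0.5 degrees per minute.
At 2:16: (2) x 30 + 16 x 0.5 = 60 + 8 = 68 degrees

Final answer: 68 degrees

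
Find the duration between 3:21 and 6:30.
From 3:21 to 6:30:
(6 x 60 + 30) - (3 x 60 + 21) = 390 - 201 = 189 minutes
= 3 hours and 9 minutes

Final answer: 3 hours and 9 minutes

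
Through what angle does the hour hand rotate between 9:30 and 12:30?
The hour hand moves 0.5 degrees per minute.
Time elapsed: 12:30 - 9:30 = 180 minutes
Angular displacement: 180 x 0.5 = 90 degrees

Final answer: 90 degrees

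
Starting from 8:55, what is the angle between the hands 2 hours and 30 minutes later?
First find the time 2 hours and 30 minutes after 8:55.
Total minutes: 8 x 60 + 55 + 2 x 60 + 30 = 685.
685 mod 720 = 685 minutes = 11:25.
Now compute the angle at 11:25:
Hour hand: 11 x 30 + 25 x 0.5 = 342.5 degrees
Minute hand: 25 x 6 = 150 degrees
Difference: |342.5 - 150| = 192.5 degrees
Smaller angle: 360 - 192.5 = 167.5 degrees

Final answer: 167.5 degrees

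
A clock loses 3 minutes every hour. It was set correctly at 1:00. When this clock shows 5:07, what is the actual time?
For every 60 true minutes, the faulty clock advances 57 minutes, so 1 faulty-clock minute corresponds to 60/57 true minutes.
From 1:00 to 5:07 on the faulty dial is 247 minutes.
True elapsed: 247 x 60/57 = 260 minutes = 4 hours and 20 minutes.
True time: 1:00 + 4 hours and 20 minutes = 5:20.

Final answer: 5:20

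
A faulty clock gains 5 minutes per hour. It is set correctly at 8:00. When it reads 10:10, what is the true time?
For every 60 true minutes, the faulty clock advances 65 minutes, so 1 faulty-clock minute corresponds to 60/65 true minutes.
From 8:00 to 10:10 on the faulty dial is 130 minutes.
True elapsed: 130 x 60/65 = 120 minutes = 2 hours.
True time: 8:00 + 2 hours = 10:00.

Final answer: 10:00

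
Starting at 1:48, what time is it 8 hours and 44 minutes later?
Starting time: 1:48
Adding 44 minutes to 48 minutes: 48 + 44 = 92 minutes = 1 hour and 32 minutes
Adding 8 hours: 1 + 8 + 1 (carry) = 10
Final time: 10:32

Final answer: 10:32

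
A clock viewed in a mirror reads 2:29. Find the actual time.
Reflection across the vertical (12-6) axis maps a hand at angle A degrees to (360 - A) degrees, which sends a reading of T minutes past 12:00 to (720 - T) minutes past 12:00.
Mirror reads 2:29 = 149 minutes past 12:00.
Actual time: (720 - 149) mod 720 = 571 minutes = 9:31.

Final answer: 9:31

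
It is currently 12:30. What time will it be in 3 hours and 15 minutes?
Starting time: 12:30
Adding 15 minutes to 30 minutes: 30 + 15 = 45 minutes
Adding 3 hours: 12 + 3 = 15 - 12 = 3
Final time: 3:45

Final answer: 3:45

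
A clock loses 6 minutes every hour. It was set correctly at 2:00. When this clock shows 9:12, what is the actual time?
For every 60 true minutes, the faulty clock advances 54 minutes, so 1 faulty-clock minute corresponds to 60/54 true minutes.
From 2:00 to 9:12 on the faulty dial is 432 minutes.
True elapsed: 432 x 60/54 = 480 minutes = 8 hours.
True time: 2:00 + 8 hours = 10:00.

Final answer: 10:00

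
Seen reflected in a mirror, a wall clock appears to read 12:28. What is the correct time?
Reflection across the vertical (12-6) axis maps a hand at angle A degrees to (360 - A) degrees, which sends a reading of T minutes past 12:00 to (720 - T) minutes past 12:00.
Mirror reads 12:28 = 28 minutes past 12:00.
Actual time: (720 - 28) mod 720 = 692 minutes = 11:32.

Final answer: 11:32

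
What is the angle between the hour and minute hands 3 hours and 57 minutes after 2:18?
First find the time 3 hours and 57 minutes after 2:18.
Total minutes: 2 x 60 + 18 + 3 x 60 + 57 = 375.
375 mod 720 = 375 minutes = 6:15.
Now compute the angle at 6:15:
Hour hand: 6 x 30 + 15 x 0.5 = 187.5 degrees
Minute hand: 15 x 6 = 90 degrees
Difference: |187.5 - 90| = 97.5 degrees
The angle is 97.5 degrees

Final answer: 97.5 degrees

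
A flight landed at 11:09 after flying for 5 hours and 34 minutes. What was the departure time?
Starting time: 11:09 = 669 total minutes past 12:00
Subtracting: 5 hours and 34 minutes = 334 minutes
669 - 334 = 335 minutes
= 5 hours and 35 minutes past 12:00 = 5:35

Final answer: 5:35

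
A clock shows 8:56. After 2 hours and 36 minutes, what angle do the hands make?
First find the time 2 hours and 36 minutes after 8:56.
Total minutes: 8 x 60 + 56 + 2 x 60 + 36 = 692.
692 mod 720 = 692 minutes = 11:32.
Now compute the angle at 11:32:
Hour hand: 11 x 30 + 32 x 0.5 = 346 degrees
Minute hand: 32 x 6 = 192 degrees
Difference: |346 - 192| = 154 degrees
The angle is 154 degrees

Final answer: 154 degrees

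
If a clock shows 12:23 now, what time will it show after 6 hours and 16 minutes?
Starting time: 12:23
Adding 16 minutes to 23 minutes: 23 + 16 = 39 minutes
Adding 6 hours: 12 + 6 = 18 - 12 = 6
Final time: 6:39

Final answer: 6:39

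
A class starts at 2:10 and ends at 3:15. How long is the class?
From 2:10 to 3:15:
(3 x 60 + 15) - (2 x 60 + 10) = 195 - 130 = 65 minutes
= 1 hour and 5 minutes

Final answer: 1 hour and 5 minutes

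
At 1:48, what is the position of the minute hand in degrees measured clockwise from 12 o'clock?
The minute hand moves 6 degrees per minute.
At 1:48: 48 x 6 = 288 degrees

Final answer: 288 degrees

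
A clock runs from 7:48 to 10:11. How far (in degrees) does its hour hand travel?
The hour hand moves 0.5 degrees per minute.
Time elapsed: 10:11 - 7:48 = 143 minutes
Angular displacement: 143 x 0.5 = 71.5 degrees

Final answer: 71.5 degrees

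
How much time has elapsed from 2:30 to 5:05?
From 2:30 to 5:05:
(5 x 60 + 5) - (2 x 60 + 30) = 305 - 150 = 155 minutes
= 2 hours and 35 minutes

Final answer: 2 hours and 35 minutes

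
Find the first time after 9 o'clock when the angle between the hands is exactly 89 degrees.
At t minutes past 9:00, the hour hand is at 30 x 9 + 0.5t degrees and the minute hand is at 6t degrees.
The smaller angle between them is 89 degrees when |30H - 5.5t| = 89 or |30H - 5.5t| = 271.
With H = 9, solve 30 x 9 - 5.5t = +/- target for each target:
  t = (30 x 9 - 89) / 5.5 = 32.91
  t = (30 x 9 + 89) / 5.5 = 65.27 (outside (0, 60))
  t = (30 x 9 - 271) / 5.5 = -0.18 (outside (0, 60))
  t = (30 x 9 + 271) / 5.5 = 98.36 (outside (0, 60))
Valid solutions in (0, 60): {32.91} minutes.
The first occurrence is t = 32.91 minutes.
The hands form a 89-degree angle at 32.91 minutes past 9:00.

Final answer: 32.91 minutes past 9:00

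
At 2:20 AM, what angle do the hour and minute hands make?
Hour hand position: 2 x 30 + 20 x 0.5 = 70 degrees
Minute hand position: 20 x 6 = 120 degrees
Difference: |70 - 120| = 50 degrees
The angle between the hands is 50 degrees

Final answer: 50 degrees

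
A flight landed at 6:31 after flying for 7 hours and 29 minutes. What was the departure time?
Starting time: 6:31 = 391 total minutes past 12:00
Subtracting: 7 hours and 29 minutes = 449 minutes
391 - 449 = -58 (negative, add 12 hours = 720) = 662 minutes
= 11 hours and 2 minutes past 12:00 = 11:02

Final answer: 11:02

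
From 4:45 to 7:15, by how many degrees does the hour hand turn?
The hour hand moves 0.5 degrees per minute.
Time elapsed: 7:15 - 4:45 = 150 minutes
Angular displacement: 150 x 0.5 = 75 degrees

Final answer: 75 degrees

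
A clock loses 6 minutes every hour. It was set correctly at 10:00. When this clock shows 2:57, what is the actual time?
For every 60 true minutes, the faulty clock advances 54 minutes, so 1 faulty-clock minute corresponds to 60/54 true minutes.
From 10:00 to 2:57 on the faulty dial is 297 minutes.
True elapsed: 297 x 60/54 = 330 minutes = 5 hours and 30 minutes.
True time: 10:00 + 5 hours and 30 minutes = 3:30.

Final answer: 3:30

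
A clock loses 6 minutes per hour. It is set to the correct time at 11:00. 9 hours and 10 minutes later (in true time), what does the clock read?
For every 60 true minutes, the faulty clock advances 60 - 6 = 54 minutes.
True elapsed: 9 hours and 10 minutes = 550 minutes.
Faulty clock advances: 550 x 54/60 = 495 minutes (drift: 55 minutes behind).
Shown time: 11:00 + 495 minutes = 7:15.

Final answer: 7:15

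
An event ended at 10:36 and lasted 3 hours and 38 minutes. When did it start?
Starting time: 10:36 = 636 total minutes past 12:00
Subtracting: 3 hours and 38 minutes = 218 minutes
636 - 218 = 418 minutes
= 6 hours and 58 minutes past 12:00 = 6:58

Final answer: 6:58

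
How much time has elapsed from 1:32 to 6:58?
From 1:32 to 6:58:
(6 x 60 + 58) - (1 x 60 + 32) = 418 - 92 = 326 minutes
= 5 hours and 26 minutes

Final answer: 5 hours and 26 minutes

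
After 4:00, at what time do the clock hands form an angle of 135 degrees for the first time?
At t minutes past 4:00, the hour hand is at 30 x 4 + 0.5t degrees and the minute hand is at 6t degrees.
The smaller angle between them is 135 degrees when |30H - 5.5t| = 135 or |30H - 5.5t| = 225.
With H = 4, solve 30 x 4 - 5.5t = +/- target for each target:
  t = (30 x 4 - 135) / 5.5 = -2.73 (outside (0, 60))
  t = (30 x 4 + 135) / 5.5 = 46.36
  t = (30 x 4 - 225) / 5.5 = -19.09 (outside (0, 60))
  t = (30 x 4 + 225) / 5.5 = 62.73 (outside (0, 60))
Valid solutions in (0, 60): {46.36} minutes.
The first occurrence is t = 46.36 minutes.
The hands form a 135-degree angle at 46.36 minutes past 4:00.

Final answer: 46.36 minutes past 4:00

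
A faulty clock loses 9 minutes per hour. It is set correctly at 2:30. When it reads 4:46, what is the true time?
For every 60 true minutes, the faulty clock advances 51 minutes, so 1 faulty-clock minute corresponds to 60/51 true minutes.
From 2:30 to 4:46 on the faulty dial is 136 minutes.
True elapsed: 136 x 60/51 = 160 minutes = 2 hours and 40 minutes.
True time: 2:30 + 2 hours and 40 minutes = 5:10.

Final answer: 5:10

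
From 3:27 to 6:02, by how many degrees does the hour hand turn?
The hour hand moves 0.5 degrees per minute.
Time elapsed: 6:02 - 3:27 = 155 minutes
Angular displacement: 155 x 0.5 = 77.5 degrees

Final answer: 77.5 degrees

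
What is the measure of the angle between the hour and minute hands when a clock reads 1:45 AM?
Hour hand position: 1 x 30 + 45 x 0.5 = 52.5 degrees
Minute hand position: 45 x 6 = 270 degrees
Difference: |52.5 - 270| = 217.5 degrees
Since 217.5 > 180, the smaller angle is 360 - 217.5 = 142.5 degrees

Final answer: 142.5 degrees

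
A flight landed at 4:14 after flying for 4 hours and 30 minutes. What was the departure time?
Starting time: 4:14 = 254 total minutes past 12:00
Subtracting: 4 hours and 30 minutes = 270 minutes
254 - 270 = -16 (negative, add 12 hours = 720) = 704 minutes
= 11 hours and 44 minutes past 12:00 = 11:44

Final answer: 11:44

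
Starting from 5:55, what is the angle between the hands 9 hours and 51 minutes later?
First find the time 9 hours and 51 minutes after 5:55.
Total minutes: 5 x 60 + 55 + 9 x 60 + 51 = 946.
946 mod 720 = 226 minutes = 3:46.
Now compute the angle at 3:46:
Hour hand: 3 x 30 + 46 x 0.5 = 113 degrees
Minute hand: 46 x 6 = 276 degrees
Difference: |113 - 276| = 163 degrees
The angle is 163 degrees

Final answer: 163 degrees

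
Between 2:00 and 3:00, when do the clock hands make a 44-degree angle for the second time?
At t minutes past 2:00, the hour hand is at 30 x 2 + 0.5t degrees and the minute hand is at 6t degrees.
The smaller angle between them is 44 degrees when |30H - 5.5t| = 44 or |30H - 5.5t| = 316.
With H = 2, solve 30 x 2 - 5.5t = +/- target for each target:
  t = (30 x 2 - 44) / 5.5 = 2.91
  t = (30 x 2 + 44) / 5.5 = 18.91
  t = (30 x 2 - 316) / 5.5 = -46.55 (outside (0, 60))
  t = (30 x 2 + 316) / 5.5 = 68.36 (outside (0, 60))
Valid solutions in (0, 60): {2.91, 18.91} minutes.
The second occurrence is t = 18.91 minutes.
The hands form a 44-degree angle at 18.91 minutes past 2:00.

Final answer: 18.91 minutes past 2:00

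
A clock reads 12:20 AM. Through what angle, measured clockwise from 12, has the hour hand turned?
The hour hand moves 30 degrees per hour and 0.5 degrees per minute.
At 12:20: (0) x 30 + 20 x 0.5 = 0 + 10 = 10 degrees

Final answer: 10 degrees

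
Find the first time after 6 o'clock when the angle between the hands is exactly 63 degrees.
At t minutes past 6:00, the hour hand is at 30 x 6 + 0.5t degrees and the minute hand is at 6t degrees.
The smaller angle between them is 63 degrees when |30H - 5.5t| = 63 or |30H - 5.5t| = 297.
With H = 6, solve 30 x 6 - 5.5t = +/- target for each target:
  t = (30 x 6 - 63) / 5.5 = 21.27
  t = (30 x 6 + 63) / 5.5 = 44.18
  t = (30 x 6 - 297) / 5.5 = -21.27 (outside (0, 60))
  t = (30 x 6 + 297) / 5.5 = 86.73 (outside (0, 60))
Valid solutions in (0, 60): {21.27, 44.18} minutes.
The first occurrence is t = 21.27 minutes.
The hands form a 63-degree angle at 21.27 minutes past 6:00.

Final answer: 21.27 minutes past 6:00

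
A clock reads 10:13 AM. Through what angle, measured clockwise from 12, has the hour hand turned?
The hour hand moves 30 degrees per hour and 0.5 degrees per minute.
At 10:13: (10) x 30 + 13 x 0.5 = 300 + 6.5 = 306.5 degrees

Final answer: 306.5 degrees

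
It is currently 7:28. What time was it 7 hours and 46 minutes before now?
Starting time: 7:28 = 448 total minutes past 12:00
Subtracting: 7 hours and 46 minutes = 466 minutes
448 - 466 = -18 (negative, add 12 hours = 720) = 702 minutes
= 11 hours and 42 minutes past 12:00 = 11:42

Final answer: 11:42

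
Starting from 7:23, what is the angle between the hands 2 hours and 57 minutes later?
First find the time 2 hours and 57 minutes after 7:23.
Total minutes: 7 x 60 + 23 + 2 x 60 + 57 = 620.
620 mod 720 = 620 minutes = 10:20.
Now compute the angle at 10:20:
Hour hand: 10 x 30 + 20 x 0.5 = 310 degrees
Minute hand: 20 x 6 = 120 degrees
Difference: |310 - 120| = 190 degrees
Smaller angle: 360 - 190 = 170 degrees

Final answer: 170 degrees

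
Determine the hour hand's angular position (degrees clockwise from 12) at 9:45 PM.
The hour hand moves 30 degrees per hour and 0.5 degrees per minute.
At 9:45: (9) x 30 + 45 x 0.5 = 270 + 22.5 = 292.5 degrees

Final answer: 292.5 degrees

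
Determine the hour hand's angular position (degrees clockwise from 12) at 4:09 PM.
The hour hand moves 30 degrees per hour and 0.5 degrees per minute.
At 4:09: (4) x 30 + 9 x 0.5 = 120 + 4.5 = 124.5 degrees

Final answer: 124.5 degrees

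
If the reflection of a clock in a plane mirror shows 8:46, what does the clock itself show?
Reflection across the vertical (12-6) axis maps a hand at angle A degrees to (360 - A) degrees, which sends a reading of T minutes past 12:00 to (720 - T) minutes past 12:00.
Mirror reads 8:46 = 526 minutes past 12:00.
Actual time: (720 - 526) mod 720 = 194 minutes = 3:14.

Final answer: 3:14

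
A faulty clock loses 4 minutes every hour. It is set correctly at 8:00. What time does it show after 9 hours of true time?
For every 60 true minutes, the faulty clock advances 60 - 4 = 56 minutes.
True elapsed: 9 hours = 540 minutes.
Faulty clock advances: 540 x 56/60 = 504 minutes (drift: 36 minutes behind).
Shown time: 8:00 + 504 minutes = 4:24.

Final answer: 4:24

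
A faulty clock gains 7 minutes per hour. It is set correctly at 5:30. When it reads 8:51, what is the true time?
For every 60 true minutes, the faulty clock advances 67 minutes, so 1 faulty-clock minute corresponds to 60/67 true minutes.
From 5:30 to 8:51 on the faulty dial is 201 minutes.
True elapsed: 201 x 60/67 = 180 minutes = 3 hours.
True time: 5:30 + 3 hours = 8:30.

Final answer: 8:30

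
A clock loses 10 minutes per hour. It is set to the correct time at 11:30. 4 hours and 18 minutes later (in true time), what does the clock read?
For every 60 true minutes, the faulty clock advances 60 - 10 = 50 minutes.
True elapsed: 4 hours and 18 minutes = 258 minutes.
Faulty clock advances: 258 x 50/60 = 215 minutes (drift: 43 minutes behind).
Shown time: 11:30 + 215 minutes = 3:05.

Final answer: 3:05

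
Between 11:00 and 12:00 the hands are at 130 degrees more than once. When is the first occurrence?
At t minutes past 11:00, the hour hand is at 30 x 11 + 0.5t degrees and the minute hand is at 6t degrees.
The smaller angle between them is 130 degrees when |30H - 5.5t| = 130 or |30H - 5.5t| = 230.
With H = 11, solve 30 x 11 - 5.5t = +/- target for each target:
  t = (30 x 11 - 130) / 5.5 = 36.36
  t = (30 x 11 + 130) / 5.5 = 83.64 (outside (0, 60))
  t = (30 x 11 - 230) / 5.5 = 18.18
  t = (30 x 11 + 230) / 5.5 = 101.82 (outside (0, 60))
Valid solutions in (0, 60): {18.18, 36.36} minutes.
The first occurrence is t = 18.18 minutes.
The hands form a 130-degree angle at 18.18 minutes past 11:00.

Final answer: 18.18 minutes past 11:00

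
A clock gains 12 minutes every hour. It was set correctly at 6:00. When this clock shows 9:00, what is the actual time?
For every 60 true minutes, the faulty clock advances 72 minutes, so 1 faulty-clock minute corresponds to 60/72 true minutes.
From 6:00 to 9:00 on the faulty dial is 180 minutes.
True elapsed: 180 x 60/72 = 150 minutes = 2 hours and 30 minutes.
True time: 6:00 + 2 hours and 30 minutes = 8:30.

Final answer: 8:30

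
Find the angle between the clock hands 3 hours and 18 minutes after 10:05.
First find the time 3 hours and 18 minutes after 10:05.
Total minutes: 10 x 60 + 5 + 3 x 60 + 18 = 803.
803 mod 720 = 83 minutes = 1:23.
Now compute the angle at 1:23:
Hour hand: 1 x 30 + 23 x 0.5 = 41.5 degrees
Minute hand: 23 x 6 = 138 degrees
Difference: |41.5 - 138| = 96.5 degrees
The angle is 96.5 degrees

Final answer: 96.5 degrees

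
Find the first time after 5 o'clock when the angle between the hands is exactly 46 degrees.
At t minutes past 5:00, the hour hand is at 30 x 5 + 0.5t degrees and the minute hand is at 6t degrees.
The smaller angle between them is 46 degrees when |30H - 5.5t| = 46 or |30H - 5.5t| = 314.
With H = 5, solve 30 x 5 - 5.5t = +/- target for each target:
  t = (30 x 5 - 46) / 5.5 = 18.91
  t = (30 x 5 + 46) / 5.5 = 35.64
  t = (30 x 5 - 314) / 5.5 = -29.82 (outside (0, 60))
  t = (30 x 5 + 314) / 5.5 = 84.36 (outside (0, 60))
Valid solutions in (0, 60): {18.91, 35.64} minutes.
The first occurrence is t = 18.91 minutes.
The hands form a 46-degree angle at 18.91 minutes past 5:00.

Final answer: 18.91 minutes past 5:00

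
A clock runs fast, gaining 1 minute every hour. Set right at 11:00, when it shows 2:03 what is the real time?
For every 60 true minutes, the faulty clock advances 61 minutes, so 1 faulty-clock minute corresponds to 60/61 true minutes.
From 11:00 to 2:03 on the faulty dial is 183 minutes.
True elapsed: 183 x 60/61 = 180 minutes = 3 hours.
True time: 11:00 + 3 hours = 2:00.

Final answer: 2:00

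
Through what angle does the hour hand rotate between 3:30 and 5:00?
The hour hand moves 0.5 degrees per minute.
Time elapsed: 5:00 - 3:30 = 90 minutes
Angular displacement: 90 x 0.5 = 45 degrees

Final answer: 45 degrees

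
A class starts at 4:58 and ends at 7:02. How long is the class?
From 4:58 to 7:02:
(7 x 60 + 2) - (4 x 60 + 58) = 422 - 298 = 124 minutes
= 2 hours and 4 minutes

Final answer: 2 hours and 4 minutes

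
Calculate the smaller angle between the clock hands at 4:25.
Hour hand position: 4 x 30 + 25 x 0.5 = 132.5 degrees
Minute hand position: 25 x 6 = 150 degrees
Difference: |132.5 - 150| = 17.5 degrees
The angle between the hands is 17.5 degrees

Final answer: 17.5 degrees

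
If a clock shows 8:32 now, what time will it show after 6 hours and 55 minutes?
Starting time: 8:32
Adding 55 minutes to 32 minutes: 32 + 55 = 87 minutes = 1 hour and 27 minutes
Adding 6 hours: 8 + 6 + 1 (carry) = 15 - 12 = 3
Final time: 3:27

Final answer: 3:27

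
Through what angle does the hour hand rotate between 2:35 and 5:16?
The hour hand moves 0.5 degrees per minute.
Time elapsed: 5:16 - 2:35 = 161 minutes
Angular displacement: 161 x 0.5 = 80.5 degrees

Final answer: 80.5 degrees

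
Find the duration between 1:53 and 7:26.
From 1:53 to 7:26:
(7 x 60 + 26) - (1 x 60 + 53) = 446 - 113 = 333 minutes
= 5 hours and 33 minutes

Final answer: 5 hours and 33 minutes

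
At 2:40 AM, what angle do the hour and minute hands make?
Hour hand position: 2 x 30 + 40 x 0.5 = 80 degrees
Minute hand position: 40 x 6 = 240 degrees
Difference: |80 - 240| = 160 degrees
The angle between the hands is 160 degrees

Final answer: 160 degrees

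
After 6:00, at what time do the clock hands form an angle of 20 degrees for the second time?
At t minutes past 6:00, the hour hand is at 30 x 6 + 0.5t degrees and the minute hand is at 6t degrees.
The smaller angle between them is 20 degrees when |30H - 5.5t| = 20 or |30H - 5.5t| = 340.
With H = 6, solve 30 x 6 - 5.5t = +/- target for each target:
  t = (30 x 6 - 20) / 5.5 = 29.09
  t = (30 x 6 + 20) / 5.5 = 36.36
  t = (30 x 6 - 340) / 5.5 = -29.09 (outside (0, 60))
  t = (30 x 6 + 340) / 5.5 = 94.55 (outside (0, 60))
Valid solutions in (0, 60): {29.09, 36.36} minutes.
The second occurrence is t = 36.36 minutes.
The hands form a 20-degree angle at 36.36 minutes past 6:00.

Final answer: 36.36 minutes past 6:00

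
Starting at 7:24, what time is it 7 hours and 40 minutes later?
Starting time: 7:24
Adding 40 minutes to 24 minutes: 24 + 40 = 64 minutes = 1 hour and 4 minutes
Adding 7 hours: 7 + 7 + 1 (carry) = 15 - 12 = 3
Final time: 3:04

Final answer: 3:04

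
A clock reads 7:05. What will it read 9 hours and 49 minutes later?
Starting time: 7:05
Adding 49 minutes to 5 minutes: 5 + 49 = 54 minutes
Adding 9 hours: 7 + 9 = 16 - 12 = 4
Final time: 4:54

Final answer: 4:54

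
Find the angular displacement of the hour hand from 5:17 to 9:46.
The hour hand moves 0.5 degrees per minute.
Time elapsed: 9:46 - 5:17 = 269 minutes
Angular displacement: 269 x 0.5 = 134.5 degrees

Final answer: 134.5 degrees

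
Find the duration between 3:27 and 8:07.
From 3:27 to 8:07:
(8 x 60 + 7) - (3 x 60 + 27) = 487 - 207 = 280 minutes
= 4 hours and 40 minutes

Final answer: 4 hours and 40 minutes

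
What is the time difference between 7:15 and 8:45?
From 7:15 to 8:45:
(8 x 60 + 45) - (7 x 60 + 15) = 525 - 435 = 90 minutes
= 1 hour and 30 minutes

Final answer: 1 hour and 30 minutes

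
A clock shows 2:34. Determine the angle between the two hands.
Hour hand position: 2 x 30 + 34 x 0.5 = 77 degrees
Minute hand position: 34 x 6 = 204 degrees
Difference: |77 - 204| = 127 degrees
The angle between the hands is 127 degrees

Final answer: 127 degrees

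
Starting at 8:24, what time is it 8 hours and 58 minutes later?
Starting time: 8:24
Adding 58 minutes to 24 minutes: 24 + 58 = 82 minutes = 1 hour and 22 minutes
Adding 8 hours: 8 + 8 + 1 (carry) = 17 - 12 = 5
Final time: 5:22

Final answer: 5:22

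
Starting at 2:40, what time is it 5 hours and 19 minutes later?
Starting time: 2:40
Adding 19 minutes to 40 minutes: 40 + 19 = 59 minutes
Adding 5 hours: 2 + 5 = 7
Final time: 7:59

Final answer: 7:59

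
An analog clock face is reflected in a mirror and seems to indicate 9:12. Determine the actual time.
Reflection across the vertical (12-6) axis maps a hand at angle A degrees to (360 - A) degrees, which sends a reading of T minutes past 12:00 to (720 - T) minutes past 12:00.
Mirror reads 9:12 = 552 minutes past 12:00.
Actual time: (720 - 552) mod 720 = 168 minutes = 2:48.

Final answer: 2:48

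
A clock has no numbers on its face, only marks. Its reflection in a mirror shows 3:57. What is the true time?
Reflection across the vertical (12-6) axis maps a hand at angle A degrees to (360 - A) degrees, which sends a reading of T minutes past 12:00 to (720 - T) minutes past 12:00.
Mirror reads 3:57 = 237 minutes past 12:00.
Actual time: (720 - 237) mod 720 = 483 minutes = 8:03.

Final answer: 8:03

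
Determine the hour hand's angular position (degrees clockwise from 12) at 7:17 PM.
The hour hand moves 30 degrees per hour and 0.5 degrees per minute.
At 7:17: (7) x 30 + 17 x 0.5 = 210 + 8.5 = 218.5 degrees

Final answer: 218.5 degrees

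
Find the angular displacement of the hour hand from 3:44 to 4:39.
The hour hand moves 0.5 degrees per minute.
Time elapsed: 4:39 - 3:44 = 55 minutes
Angular displacement: 55 x 0.5 = 27.5 degrees

Final answer: 27.5 degrees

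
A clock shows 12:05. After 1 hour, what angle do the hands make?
First find the time 1 hour after 12:05.
Total minutes: 12 x 60 + 5 + 1 x 60 + 0 = 785.
785 mod 720 = 65 minutes = 1:05.
Now compute the angle at 1:05:
Hour hand: 1 x 30 + 5 x 0.5 = 32.5 degrees
Minute hand: 5 x 6 = 30 degrees
Difference: |32.5 - 30| = 2.5 degrees
The angle is 2.5 degrees

Final answer: 2.5 degrees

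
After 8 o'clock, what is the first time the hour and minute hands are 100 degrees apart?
At t minutes past 8:00, the hour hand is at 30 x 8 + 0.5t degrees and the minute hand is at 6t degrees.
The smaller angle between them is 100 degrees when |30H - 5.5t| = 100 or |30H - 5.5t| = 260.
With H = 8, solve 30 x 8 - 5.5t = +/- target for each target:
  t = (30 x 8 - 100) / 5.5 = 25.45
  t = (30 x 8 + 100) / 5.5 = 61.82 (outside (0, 60))
  t = (30 x 8 - 260) / 5.5 = -3.64 (outside (0, 60))
  t = (30 x 8 + 260) / 5.5 = 90.91 (outside (0, 60))
Valid solutions in (0, 60): {25.45} minutes.
The first occurrence is t = 25.45 minutes.
The hands form a 100-degree angle at 25.45 minutes past 8:00.

Final answer: 25.45 minutes past 8:00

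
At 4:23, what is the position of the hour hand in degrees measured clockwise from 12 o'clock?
The hour hand moves 30 degrees per hour and 0.5 degrees per minute.
At 4:23: (4) x 30 + 23 x 0.5 = 120 + 11.5 = 131.5 degrees

Final answer: 131.5 degrees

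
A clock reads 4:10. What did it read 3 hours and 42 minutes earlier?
Starting time: 4:10 = 250 total minutes past 12:00
Subtracting: 3 hours and 42 minutes = 222 minutes
250 - 222 = 28 minutes
= 28 minutes past 12:00 = 12:28

Final answer: 12:28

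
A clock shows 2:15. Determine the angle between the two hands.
Hour hand position: 2 x 30 + 15 x 0.5 = 67.5 degrees
Minute hand position: 15 x 6 = 90 degrees
Difference: |67.5 - 90| = 22.5 degrees
The angle between the hands is 22.5 degrees

Final answer: 22.5 degrees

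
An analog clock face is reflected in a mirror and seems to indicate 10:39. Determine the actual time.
Reflection across the vertical (12-6) axis maps a hand at angle A degrees to (360 - A) degrees, which sends a reading of T minutes past 12:00 to (720 - T) minutes past 12:00.
Mirror reads 10:39 = 639 minutes past 12:00.
Actual time: (720 - 639) mod 720 = 81 minutes = 1:21.

Final answer: 1:21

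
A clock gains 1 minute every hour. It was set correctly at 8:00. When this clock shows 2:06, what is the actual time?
For every 60 true minutes, the faulty clock advances 61 minutes, so 1 faulty-clock minute corresponds to 60/61 true minutes.
From 8:00 to 2:06 on the faulty dial is 366 minutes.
True elapsed: 366 x 60/61 = 360 minutes = 6 hours.
True time: 8:00 + 6 hours = 2:00.

Final answer: 2:00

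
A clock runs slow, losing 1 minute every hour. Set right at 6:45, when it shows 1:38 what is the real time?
For every 60 true minutes, the faulty clock advances 59 minutes, so 1 faulty-clock minute corresponds to 60/59 true minutes.
From 6:45 to 1:38 on the faulty dial is 413 minutes.
True elapsed: 413 x 60/59 = 420 minutes = 7 hours.
True time: 6:45 + 7 hours = 1:45.

Final answer: 1:45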